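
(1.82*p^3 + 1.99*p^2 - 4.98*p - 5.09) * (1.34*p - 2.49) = 2.4388*p^4 - 1.8652*p^3 - 11.6283*p^2 + 5.5796*p + 12.6741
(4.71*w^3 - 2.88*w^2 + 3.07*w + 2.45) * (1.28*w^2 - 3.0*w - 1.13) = 6.0288*w^5 - 17.8164*w^4 + 7.2473*w^3 - 2.8196*w^2 - 10.8191*w - 2.7685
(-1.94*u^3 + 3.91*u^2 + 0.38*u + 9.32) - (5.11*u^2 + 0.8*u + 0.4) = -1.94*u^3 - 1.2*u^2 - 0.42*u + 8.92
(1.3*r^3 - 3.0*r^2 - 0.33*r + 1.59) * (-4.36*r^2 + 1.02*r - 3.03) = -5.668*r^5 + 14.406*r^4 - 5.5602*r^3 + 1.821*r^2 + 2.6217*r - 4.8177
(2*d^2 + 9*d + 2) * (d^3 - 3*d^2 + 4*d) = 2*d^5 + 3*d^4 - 17*d^3 + 30*d^2 + 8*d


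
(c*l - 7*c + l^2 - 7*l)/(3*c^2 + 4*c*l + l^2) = (l - 7)/(3*c + l)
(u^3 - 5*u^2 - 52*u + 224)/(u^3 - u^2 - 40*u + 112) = (u - 8)/(u - 4)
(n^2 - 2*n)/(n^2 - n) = (n - 2)/(n - 1)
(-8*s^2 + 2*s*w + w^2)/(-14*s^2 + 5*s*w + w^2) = (4*s + w)/(7*s + w)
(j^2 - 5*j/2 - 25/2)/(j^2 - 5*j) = (j + 5/2)/j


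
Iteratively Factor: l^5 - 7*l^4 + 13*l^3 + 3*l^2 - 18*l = (l + 1)*(l^4 - 8*l^3 + 21*l^2 - 18*l) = (l - 2)*(l + 1)*(l^3 - 6*l^2 + 9*l) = (l - 3)*(l - 2)*(l + 1)*(l^2 - 3*l) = (l - 3)^2*(l - 2)*(l + 1)*(l)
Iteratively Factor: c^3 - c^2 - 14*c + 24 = (c + 4)*(c^2 - 5*c + 6) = (c - 3)*(c + 4)*(c - 2)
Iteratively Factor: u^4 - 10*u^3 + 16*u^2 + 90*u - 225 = (u - 5)*(u^3 - 5*u^2 - 9*u + 45) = (u - 5)*(u + 3)*(u^2 - 8*u + 15) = (u - 5)^2*(u + 3)*(u - 3)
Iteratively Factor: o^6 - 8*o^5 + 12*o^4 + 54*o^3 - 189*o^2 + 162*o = (o - 2)*(o^5 - 6*o^4 + 54*o^2 - 81*o) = o*(o - 2)*(o^4 - 6*o^3 + 54*o - 81) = o*(o - 3)*(o - 2)*(o^3 - 3*o^2 - 9*o + 27) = o*(o - 3)^2*(o - 2)*(o^2 - 9) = o*(o - 3)^3*(o - 2)*(o + 3)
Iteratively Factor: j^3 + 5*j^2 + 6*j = (j)*(j^2 + 5*j + 6) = j*(j + 2)*(j + 3)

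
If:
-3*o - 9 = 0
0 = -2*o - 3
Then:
No Solution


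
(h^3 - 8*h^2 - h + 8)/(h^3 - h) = (h - 8)/h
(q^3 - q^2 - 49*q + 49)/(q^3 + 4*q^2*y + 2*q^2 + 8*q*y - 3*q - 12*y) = (q^2 - 49)/(q^2 + 4*q*y + 3*q + 12*y)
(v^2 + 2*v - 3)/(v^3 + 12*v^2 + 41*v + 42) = (v - 1)/(v^2 + 9*v + 14)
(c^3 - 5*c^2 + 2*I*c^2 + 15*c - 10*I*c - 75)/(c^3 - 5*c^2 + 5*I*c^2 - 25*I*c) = (c - 3*I)/c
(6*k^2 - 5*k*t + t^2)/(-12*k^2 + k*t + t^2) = (-2*k + t)/(4*k + t)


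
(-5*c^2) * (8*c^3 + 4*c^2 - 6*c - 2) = -40*c^5 - 20*c^4 + 30*c^3 + 10*c^2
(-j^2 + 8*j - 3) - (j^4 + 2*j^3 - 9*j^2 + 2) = -j^4 - 2*j^3 + 8*j^2 + 8*j - 5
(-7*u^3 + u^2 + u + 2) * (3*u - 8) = -21*u^4 + 59*u^3 - 5*u^2 - 2*u - 16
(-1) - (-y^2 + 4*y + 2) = y^2 - 4*y - 3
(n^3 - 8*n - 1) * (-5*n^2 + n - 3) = -5*n^5 + n^4 + 37*n^3 - 3*n^2 + 23*n + 3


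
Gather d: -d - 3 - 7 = -d - 10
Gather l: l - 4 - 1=l - 5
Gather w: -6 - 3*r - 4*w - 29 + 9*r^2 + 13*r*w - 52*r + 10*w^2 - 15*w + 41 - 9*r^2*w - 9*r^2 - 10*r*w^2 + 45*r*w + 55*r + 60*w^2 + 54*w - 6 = w^2*(70 - 10*r) + w*(-9*r^2 + 58*r + 35)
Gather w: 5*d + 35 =5*d + 35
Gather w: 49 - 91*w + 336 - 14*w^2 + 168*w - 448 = -14*w^2 + 77*w - 63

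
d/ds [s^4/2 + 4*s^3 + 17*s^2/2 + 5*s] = 2*s^3 + 12*s^2 + 17*s + 5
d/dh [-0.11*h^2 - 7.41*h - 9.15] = -0.22*h - 7.41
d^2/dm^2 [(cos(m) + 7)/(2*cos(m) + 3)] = 11*(3*cos(m) - cos(2*m) + 3)/(2*cos(m) + 3)^3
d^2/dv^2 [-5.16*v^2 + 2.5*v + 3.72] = -10.3200000000000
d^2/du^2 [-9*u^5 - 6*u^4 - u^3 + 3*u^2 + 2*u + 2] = -180*u^3 - 72*u^2 - 6*u + 6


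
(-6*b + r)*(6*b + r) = -36*b^2 + r^2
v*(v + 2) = v^2 + 2*v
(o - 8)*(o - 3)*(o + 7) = o^3 - 4*o^2 - 53*o + 168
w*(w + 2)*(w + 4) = w^3 + 6*w^2 + 8*w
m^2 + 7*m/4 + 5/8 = (m + 1/2)*(m + 5/4)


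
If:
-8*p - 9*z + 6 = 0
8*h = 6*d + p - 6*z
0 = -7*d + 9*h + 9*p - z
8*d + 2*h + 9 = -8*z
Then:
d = -4759/3846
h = -1541/1282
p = 183/641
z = 794/1923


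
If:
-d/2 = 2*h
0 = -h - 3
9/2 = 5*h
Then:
No Solution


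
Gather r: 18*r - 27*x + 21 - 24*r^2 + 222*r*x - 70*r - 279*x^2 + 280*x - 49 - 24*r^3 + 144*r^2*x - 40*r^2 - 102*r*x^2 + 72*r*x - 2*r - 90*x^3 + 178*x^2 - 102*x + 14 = -24*r^3 + r^2*(144*x - 64) + r*(-102*x^2 + 294*x - 54) - 90*x^3 - 101*x^2 + 151*x - 14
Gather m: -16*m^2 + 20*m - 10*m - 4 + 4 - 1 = -16*m^2 + 10*m - 1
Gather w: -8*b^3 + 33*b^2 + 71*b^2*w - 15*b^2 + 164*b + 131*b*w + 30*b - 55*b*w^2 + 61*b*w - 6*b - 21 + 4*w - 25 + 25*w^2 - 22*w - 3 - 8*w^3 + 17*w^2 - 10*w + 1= -8*b^3 + 18*b^2 + 188*b - 8*w^3 + w^2*(42 - 55*b) + w*(71*b^2 + 192*b - 28) - 48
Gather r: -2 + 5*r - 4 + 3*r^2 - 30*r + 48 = 3*r^2 - 25*r + 42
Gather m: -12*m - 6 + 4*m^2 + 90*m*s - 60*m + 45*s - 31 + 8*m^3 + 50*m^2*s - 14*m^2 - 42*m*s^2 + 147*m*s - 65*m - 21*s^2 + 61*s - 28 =8*m^3 + m^2*(50*s - 10) + m*(-42*s^2 + 237*s - 137) - 21*s^2 + 106*s - 65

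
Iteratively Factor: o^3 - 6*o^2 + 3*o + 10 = (o - 2)*(o^2 - 4*o - 5) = (o - 2)*(o + 1)*(o - 5)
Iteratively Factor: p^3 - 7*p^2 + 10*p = (p - 5)*(p^2 - 2*p) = (p - 5)*(p - 2)*(p)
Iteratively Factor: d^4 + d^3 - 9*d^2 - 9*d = (d - 3)*(d^3 + 4*d^2 + 3*d) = d*(d - 3)*(d^2 + 4*d + 3) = d*(d - 3)*(d + 3)*(d + 1)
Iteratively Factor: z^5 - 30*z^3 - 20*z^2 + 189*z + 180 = (z - 5)*(z^4 + 5*z^3 - 5*z^2 - 45*z - 36) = (z - 5)*(z + 4)*(z^3 + z^2 - 9*z - 9) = (z - 5)*(z + 3)*(z + 4)*(z^2 - 2*z - 3) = (z - 5)*(z + 1)*(z + 3)*(z + 4)*(z - 3)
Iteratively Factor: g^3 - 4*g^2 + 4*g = (g - 2)*(g^2 - 2*g) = g*(g - 2)*(g - 2)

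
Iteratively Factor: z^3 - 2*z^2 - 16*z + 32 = (z - 2)*(z^2 - 16) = (z - 2)*(z + 4)*(z - 4)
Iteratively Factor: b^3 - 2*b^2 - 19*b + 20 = (b - 1)*(b^2 - b - 20) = (b - 1)*(b + 4)*(b - 5)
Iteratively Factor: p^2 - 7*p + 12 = (p - 4)*(p - 3)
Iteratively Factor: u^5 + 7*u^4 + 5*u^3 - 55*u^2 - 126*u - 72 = (u + 2)*(u^4 + 5*u^3 - 5*u^2 - 45*u - 36) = (u - 3)*(u + 2)*(u^3 + 8*u^2 + 19*u + 12) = (u - 3)*(u + 1)*(u + 2)*(u^2 + 7*u + 12) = (u - 3)*(u + 1)*(u + 2)*(u + 3)*(u + 4)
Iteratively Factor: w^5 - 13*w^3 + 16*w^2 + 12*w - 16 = (w - 2)*(w^4 + 2*w^3 - 9*w^2 - 2*w + 8) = (w - 2)*(w + 1)*(w^3 + w^2 - 10*w + 8) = (w - 2)*(w - 1)*(w + 1)*(w^2 + 2*w - 8) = (w - 2)^2*(w - 1)*(w + 1)*(w + 4)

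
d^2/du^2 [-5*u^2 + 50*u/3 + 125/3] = -10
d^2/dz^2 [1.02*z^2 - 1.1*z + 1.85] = 2.04000000000000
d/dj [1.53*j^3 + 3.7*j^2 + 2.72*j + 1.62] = 4.59*j^2 + 7.4*j + 2.72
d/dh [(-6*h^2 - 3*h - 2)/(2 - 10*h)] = (30*h^2 - 12*h - 13)/(2*(25*h^2 - 10*h + 1))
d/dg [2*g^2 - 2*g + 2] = 4*g - 2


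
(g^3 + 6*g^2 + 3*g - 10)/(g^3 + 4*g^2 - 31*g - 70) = (g^2 + 4*g - 5)/(g^2 + 2*g - 35)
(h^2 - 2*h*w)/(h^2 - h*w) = (h - 2*w)/(h - w)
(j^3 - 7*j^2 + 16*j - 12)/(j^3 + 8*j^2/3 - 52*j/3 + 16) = 3*(j^2 - 5*j + 6)/(3*j^2 + 14*j - 24)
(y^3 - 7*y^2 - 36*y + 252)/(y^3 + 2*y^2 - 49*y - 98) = (y^2 - 36)/(y^2 + 9*y + 14)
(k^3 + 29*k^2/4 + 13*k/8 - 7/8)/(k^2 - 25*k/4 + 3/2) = (2*k^2 + 15*k + 7)/(2*(k - 6))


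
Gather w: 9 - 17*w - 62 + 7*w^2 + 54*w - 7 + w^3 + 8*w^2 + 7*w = w^3 + 15*w^2 + 44*w - 60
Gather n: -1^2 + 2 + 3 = 4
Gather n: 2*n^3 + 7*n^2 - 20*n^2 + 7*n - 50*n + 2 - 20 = 2*n^3 - 13*n^2 - 43*n - 18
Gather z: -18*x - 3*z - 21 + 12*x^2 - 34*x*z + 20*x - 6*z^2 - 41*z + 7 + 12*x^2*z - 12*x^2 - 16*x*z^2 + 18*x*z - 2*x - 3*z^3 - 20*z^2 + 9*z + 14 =-3*z^3 + z^2*(-16*x - 26) + z*(12*x^2 - 16*x - 35)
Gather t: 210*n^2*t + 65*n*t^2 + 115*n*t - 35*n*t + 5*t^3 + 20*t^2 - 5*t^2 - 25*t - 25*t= 5*t^3 + t^2*(65*n + 15) + t*(210*n^2 + 80*n - 50)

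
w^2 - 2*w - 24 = (w - 6)*(w + 4)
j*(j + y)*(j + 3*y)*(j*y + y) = j^4*y + 4*j^3*y^2 + j^3*y + 3*j^2*y^3 + 4*j^2*y^2 + 3*j*y^3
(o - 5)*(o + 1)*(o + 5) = o^3 + o^2 - 25*o - 25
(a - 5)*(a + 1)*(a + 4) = a^3 - 21*a - 20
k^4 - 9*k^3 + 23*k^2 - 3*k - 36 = (k - 4)*(k - 3)^2*(k + 1)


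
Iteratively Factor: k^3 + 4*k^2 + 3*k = (k + 1)*(k^2 + 3*k) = (k + 1)*(k + 3)*(k)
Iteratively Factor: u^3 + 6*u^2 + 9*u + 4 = (u + 1)*(u^2 + 5*u + 4) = (u + 1)^2*(u + 4)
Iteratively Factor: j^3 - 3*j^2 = (j)*(j^2 - 3*j) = j^2*(j - 3)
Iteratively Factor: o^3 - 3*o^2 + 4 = (o - 2)*(o^2 - o - 2) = (o - 2)^2*(o + 1)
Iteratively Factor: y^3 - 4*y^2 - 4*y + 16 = (y + 2)*(y^2 - 6*y + 8) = (y - 4)*(y + 2)*(y - 2)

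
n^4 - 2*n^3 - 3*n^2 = n^2*(n - 3)*(n + 1)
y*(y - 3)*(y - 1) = y^3 - 4*y^2 + 3*y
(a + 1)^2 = a^2 + 2*a + 1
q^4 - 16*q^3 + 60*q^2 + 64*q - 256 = (q - 8)^2*(q - 2)*(q + 2)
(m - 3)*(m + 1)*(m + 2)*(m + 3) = m^4 + 3*m^3 - 7*m^2 - 27*m - 18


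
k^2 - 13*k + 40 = (k - 8)*(k - 5)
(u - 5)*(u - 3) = u^2 - 8*u + 15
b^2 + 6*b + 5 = (b + 1)*(b + 5)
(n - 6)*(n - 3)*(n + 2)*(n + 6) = n^4 - n^3 - 42*n^2 + 36*n + 216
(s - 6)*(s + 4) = s^2 - 2*s - 24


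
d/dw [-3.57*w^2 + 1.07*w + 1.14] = 1.07 - 7.14*w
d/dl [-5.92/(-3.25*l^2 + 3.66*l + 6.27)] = (21.6672 - 38.48*l)/(-3.25*l^2 + 3.66*l + 6.27)^2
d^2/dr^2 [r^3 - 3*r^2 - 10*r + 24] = 6*r - 6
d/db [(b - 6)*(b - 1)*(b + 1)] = 3*b^2 - 12*b - 1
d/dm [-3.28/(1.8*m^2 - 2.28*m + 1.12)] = (11.808*m - 7.4784)/(1.8*m^2 - 2.28*m + 1.12)^2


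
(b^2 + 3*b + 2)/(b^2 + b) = (b + 2)/b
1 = 1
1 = 1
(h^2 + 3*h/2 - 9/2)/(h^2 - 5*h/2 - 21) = (-2*h^2 - 3*h + 9)/(-2*h^2 + 5*h + 42)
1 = 1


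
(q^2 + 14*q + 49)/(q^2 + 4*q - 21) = (q + 7)/(q - 3)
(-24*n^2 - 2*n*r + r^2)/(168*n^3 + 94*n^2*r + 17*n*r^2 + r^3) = (-6*n + r)/(42*n^2 + 13*n*r + r^2)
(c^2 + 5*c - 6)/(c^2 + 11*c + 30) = (c - 1)/(c + 5)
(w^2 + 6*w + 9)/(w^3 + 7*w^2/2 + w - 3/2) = 2*(w + 3)/(2*w^2 + w - 1)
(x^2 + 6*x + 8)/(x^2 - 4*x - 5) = (x^2 + 6*x + 8)/(x^2 - 4*x - 5)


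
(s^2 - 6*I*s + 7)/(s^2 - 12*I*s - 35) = (s + I)/(s - 5*I)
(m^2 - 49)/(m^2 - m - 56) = (m - 7)/(m - 8)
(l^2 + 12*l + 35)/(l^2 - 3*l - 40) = (l + 7)/(l - 8)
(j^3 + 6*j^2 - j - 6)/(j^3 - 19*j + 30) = (j^3 + 6*j^2 - j - 6)/(j^3 - 19*j + 30)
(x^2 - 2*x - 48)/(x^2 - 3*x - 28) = (-x^2 + 2*x + 48)/(-x^2 + 3*x + 28)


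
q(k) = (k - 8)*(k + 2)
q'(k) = 2*k - 6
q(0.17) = -16.99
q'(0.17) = -5.66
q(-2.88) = 9.57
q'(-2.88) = -11.76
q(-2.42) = 4.38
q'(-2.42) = -10.84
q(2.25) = -24.44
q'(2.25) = -1.50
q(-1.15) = -7.78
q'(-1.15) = -8.30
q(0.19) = -17.10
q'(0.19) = -5.62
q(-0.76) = -10.86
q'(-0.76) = -7.52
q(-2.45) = 4.70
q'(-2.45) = -10.90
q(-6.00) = 56.00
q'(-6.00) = -18.00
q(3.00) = -25.00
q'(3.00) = 0.00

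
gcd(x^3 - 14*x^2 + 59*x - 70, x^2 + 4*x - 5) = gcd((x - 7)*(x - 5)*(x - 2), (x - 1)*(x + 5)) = 1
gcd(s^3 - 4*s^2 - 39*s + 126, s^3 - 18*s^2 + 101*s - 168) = s^2 - 10*s + 21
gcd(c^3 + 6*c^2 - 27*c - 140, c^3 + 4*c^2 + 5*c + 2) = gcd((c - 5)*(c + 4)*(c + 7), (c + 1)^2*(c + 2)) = 1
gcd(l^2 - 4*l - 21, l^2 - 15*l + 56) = l - 7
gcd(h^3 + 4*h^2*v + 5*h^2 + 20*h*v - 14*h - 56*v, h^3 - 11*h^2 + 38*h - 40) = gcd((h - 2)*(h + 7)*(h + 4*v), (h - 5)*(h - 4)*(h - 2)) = h - 2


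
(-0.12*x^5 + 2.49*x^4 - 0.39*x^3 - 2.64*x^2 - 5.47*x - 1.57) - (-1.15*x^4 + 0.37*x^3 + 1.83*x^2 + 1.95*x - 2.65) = -0.12*x^5 + 3.64*x^4 - 0.76*x^3 - 4.47*x^2 - 7.42*x + 1.08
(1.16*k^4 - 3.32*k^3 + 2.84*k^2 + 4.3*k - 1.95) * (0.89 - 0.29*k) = -0.3364*k^5 + 1.9952*k^4 - 3.7784*k^3 + 1.2806*k^2 + 4.3925*k - 1.7355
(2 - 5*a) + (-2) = -5*a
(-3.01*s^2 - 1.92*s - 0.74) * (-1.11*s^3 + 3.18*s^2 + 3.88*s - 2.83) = 3.3411*s^5 - 7.4406*s^4 - 16.963*s^3 - 1.2845*s^2 + 2.5624*s + 2.0942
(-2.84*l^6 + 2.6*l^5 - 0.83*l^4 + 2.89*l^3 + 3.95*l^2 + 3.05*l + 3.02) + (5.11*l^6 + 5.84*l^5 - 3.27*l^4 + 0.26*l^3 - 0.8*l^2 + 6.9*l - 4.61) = 2.27*l^6 + 8.44*l^5 - 4.1*l^4 + 3.15*l^3 + 3.15*l^2 + 9.95*l - 1.59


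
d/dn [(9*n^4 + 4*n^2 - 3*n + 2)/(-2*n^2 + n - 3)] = (-36*n^5 + 27*n^4 - 108*n^3 - 2*n^2 - 16*n + 7)/(4*n^4 - 4*n^3 + 13*n^2 - 6*n + 9)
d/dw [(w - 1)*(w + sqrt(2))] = 2*w - 1 + sqrt(2)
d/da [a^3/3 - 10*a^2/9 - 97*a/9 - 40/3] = a^2 - 20*a/9 - 97/9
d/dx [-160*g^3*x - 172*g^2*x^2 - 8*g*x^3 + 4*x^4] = -160*g^3 - 344*g^2*x - 24*g*x^2 + 16*x^3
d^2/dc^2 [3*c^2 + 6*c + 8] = 6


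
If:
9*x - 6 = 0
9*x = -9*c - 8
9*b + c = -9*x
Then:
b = -40/81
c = -14/9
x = 2/3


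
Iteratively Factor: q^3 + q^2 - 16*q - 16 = (q + 4)*(q^2 - 3*q - 4) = (q + 1)*(q + 4)*(q - 4)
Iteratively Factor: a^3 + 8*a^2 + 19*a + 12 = (a + 1)*(a^2 + 7*a + 12) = (a + 1)*(a + 4)*(a + 3)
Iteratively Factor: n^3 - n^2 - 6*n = (n)*(n^2 - n - 6) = n*(n - 3)*(n + 2)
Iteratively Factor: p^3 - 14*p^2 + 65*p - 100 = (p - 5)*(p^2 - 9*p + 20) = (p - 5)*(p - 4)*(p - 5)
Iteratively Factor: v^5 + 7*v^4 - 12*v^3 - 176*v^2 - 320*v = (v + 4)*(v^4 + 3*v^3 - 24*v^2 - 80*v) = (v + 4)^2*(v^3 - v^2 - 20*v) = v*(v + 4)^2*(v^2 - v - 20) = v*(v - 5)*(v + 4)^2*(v + 4)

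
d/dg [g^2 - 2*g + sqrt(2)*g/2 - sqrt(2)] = 2*g - 2 + sqrt(2)/2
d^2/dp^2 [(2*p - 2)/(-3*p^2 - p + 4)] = -36/(27*p^3 + 108*p^2 + 144*p + 64)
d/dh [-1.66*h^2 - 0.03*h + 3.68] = -3.32*h - 0.03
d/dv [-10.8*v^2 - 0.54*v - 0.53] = -21.6*v - 0.54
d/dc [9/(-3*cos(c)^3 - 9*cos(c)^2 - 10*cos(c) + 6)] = 9*(9*sin(c)^2 - 18*cos(c) - 19)*sin(c)/(3*cos(c)^3 + 9*cos(c)^2 + 10*cos(c) - 6)^2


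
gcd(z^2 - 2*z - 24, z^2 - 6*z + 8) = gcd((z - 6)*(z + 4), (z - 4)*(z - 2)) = 1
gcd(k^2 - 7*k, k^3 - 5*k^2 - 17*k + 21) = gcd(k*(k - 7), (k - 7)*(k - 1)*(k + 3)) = k - 7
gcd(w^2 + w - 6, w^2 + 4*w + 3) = w + 3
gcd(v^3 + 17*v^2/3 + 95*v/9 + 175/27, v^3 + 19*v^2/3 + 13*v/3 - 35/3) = v + 7/3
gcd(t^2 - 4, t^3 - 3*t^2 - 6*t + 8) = t + 2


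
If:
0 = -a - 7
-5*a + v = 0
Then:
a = -7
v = -35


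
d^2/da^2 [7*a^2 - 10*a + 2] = 14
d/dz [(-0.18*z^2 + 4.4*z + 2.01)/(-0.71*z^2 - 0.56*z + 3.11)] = (3.2248*z^2 + 1.7346*z + 14.8096)/(0.5041*z^4 + 0.7952*z^3 - 4.1026*z^2 - 3.4832*z + 9.6721)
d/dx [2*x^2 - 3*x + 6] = 4*x - 3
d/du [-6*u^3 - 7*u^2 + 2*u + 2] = -18*u^2 - 14*u + 2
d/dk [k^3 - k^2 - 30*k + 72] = 3*k^2 - 2*k - 30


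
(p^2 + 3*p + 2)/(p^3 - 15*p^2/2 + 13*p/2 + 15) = 2*(p + 2)/(2*p^2 - 17*p + 30)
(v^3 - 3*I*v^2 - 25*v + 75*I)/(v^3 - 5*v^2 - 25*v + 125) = (v - 3*I)/(v - 5)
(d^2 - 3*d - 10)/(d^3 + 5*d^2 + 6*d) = (d - 5)/(d*(d + 3))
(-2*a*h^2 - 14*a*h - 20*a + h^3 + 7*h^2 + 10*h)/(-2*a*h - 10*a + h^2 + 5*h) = h + 2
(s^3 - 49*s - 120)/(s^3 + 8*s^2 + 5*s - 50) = (s^2 - 5*s - 24)/(s^2 + 3*s - 10)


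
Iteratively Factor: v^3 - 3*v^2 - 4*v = (v - 4)*(v^2 + v) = (v - 4)*(v + 1)*(v)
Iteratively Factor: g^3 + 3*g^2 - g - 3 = (g + 1)*(g^2 + 2*g - 3) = (g - 1)*(g + 1)*(g + 3)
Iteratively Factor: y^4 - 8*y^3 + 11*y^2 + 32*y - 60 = (y - 2)*(y^3 - 6*y^2 - y + 30) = (y - 2)*(y + 2)*(y^2 - 8*y + 15) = (y - 3)*(y - 2)*(y + 2)*(y - 5)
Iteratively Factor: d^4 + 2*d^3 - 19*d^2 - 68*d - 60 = (d + 2)*(d^3 - 19*d - 30) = (d + 2)^2*(d^2 - 2*d - 15) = (d + 2)^2*(d + 3)*(d - 5)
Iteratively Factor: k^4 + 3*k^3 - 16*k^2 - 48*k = (k - 4)*(k^3 + 7*k^2 + 12*k) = k*(k - 4)*(k^2 + 7*k + 12) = k*(k - 4)*(k + 3)*(k + 4)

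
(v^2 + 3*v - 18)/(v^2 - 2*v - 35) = (-v^2 - 3*v + 18)/(-v^2 + 2*v + 35)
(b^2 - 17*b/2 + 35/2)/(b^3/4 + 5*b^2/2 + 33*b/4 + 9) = 2*(2*b^2 - 17*b + 35)/(b^3 + 10*b^2 + 33*b + 36)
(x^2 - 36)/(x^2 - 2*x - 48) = (x - 6)/(x - 8)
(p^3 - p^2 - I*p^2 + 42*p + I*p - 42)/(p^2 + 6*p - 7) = (p^2 - I*p + 42)/(p + 7)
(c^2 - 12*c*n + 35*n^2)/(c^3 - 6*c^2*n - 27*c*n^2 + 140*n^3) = (c - 5*n)/(c^2 + c*n - 20*n^2)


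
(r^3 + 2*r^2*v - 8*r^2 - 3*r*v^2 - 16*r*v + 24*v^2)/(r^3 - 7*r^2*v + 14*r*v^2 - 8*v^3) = (r^2 + 3*r*v - 8*r - 24*v)/(r^2 - 6*r*v + 8*v^2)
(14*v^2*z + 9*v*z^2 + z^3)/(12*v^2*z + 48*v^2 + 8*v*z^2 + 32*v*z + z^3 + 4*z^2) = z*(7*v + z)/(6*v*z + 24*v + z^2 + 4*z)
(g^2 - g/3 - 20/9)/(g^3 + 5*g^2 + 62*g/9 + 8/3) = (3*g - 5)/(3*g^2 + 11*g + 6)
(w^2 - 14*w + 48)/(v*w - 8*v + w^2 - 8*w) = (w - 6)/(v + w)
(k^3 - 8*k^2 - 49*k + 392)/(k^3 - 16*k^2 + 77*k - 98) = (k^2 - k - 56)/(k^2 - 9*k + 14)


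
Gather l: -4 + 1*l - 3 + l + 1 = 2*l - 6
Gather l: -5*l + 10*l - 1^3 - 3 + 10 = 5*l + 6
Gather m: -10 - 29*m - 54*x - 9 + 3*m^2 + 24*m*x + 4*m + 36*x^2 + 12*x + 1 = 3*m^2 + m*(24*x - 25) + 36*x^2 - 42*x - 18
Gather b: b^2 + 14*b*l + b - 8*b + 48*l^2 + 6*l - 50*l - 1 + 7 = b^2 + b*(14*l - 7) + 48*l^2 - 44*l + 6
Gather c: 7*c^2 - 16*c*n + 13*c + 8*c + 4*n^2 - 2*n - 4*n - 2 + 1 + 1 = 7*c^2 + c*(21 - 16*n) + 4*n^2 - 6*n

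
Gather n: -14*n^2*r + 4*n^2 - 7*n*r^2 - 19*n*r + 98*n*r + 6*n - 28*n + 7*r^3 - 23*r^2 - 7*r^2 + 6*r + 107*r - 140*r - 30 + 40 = n^2*(4 - 14*r) + n*(-7*r^2 + 79*r - 22) + 7*r^3 - 30*r^2 - 27*r + 10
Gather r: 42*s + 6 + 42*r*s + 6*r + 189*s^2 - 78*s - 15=r*(42*s + 6) + 189*s^2 - 36*s - 9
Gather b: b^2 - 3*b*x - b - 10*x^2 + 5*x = b^2 + b*(-3*x - 1) - 10*x^2 + 5*x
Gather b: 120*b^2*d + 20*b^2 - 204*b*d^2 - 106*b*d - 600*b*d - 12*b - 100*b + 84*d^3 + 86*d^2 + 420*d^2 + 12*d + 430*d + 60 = b^2*(120*d + 20) + b*(-204*d^2 - 706*d - 112) + 84*d^3 + 506*d^2 + 442*d + 60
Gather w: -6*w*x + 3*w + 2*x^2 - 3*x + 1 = w*(3 - 6*x) + 2*x^2 - 3*x + 1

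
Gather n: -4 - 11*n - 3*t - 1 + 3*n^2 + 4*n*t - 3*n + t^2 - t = 3*n^2 + n*(4*t - 14) + t^2 - 4*t - 5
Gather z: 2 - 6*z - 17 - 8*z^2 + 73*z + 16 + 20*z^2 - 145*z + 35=12*z^2 - 78*z + 36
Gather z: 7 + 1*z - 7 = z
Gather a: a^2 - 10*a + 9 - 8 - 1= a^2 - 10*a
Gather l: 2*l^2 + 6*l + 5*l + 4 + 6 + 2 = 2*l^2 + 11*l + 12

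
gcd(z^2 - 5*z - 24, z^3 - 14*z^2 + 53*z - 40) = z - 8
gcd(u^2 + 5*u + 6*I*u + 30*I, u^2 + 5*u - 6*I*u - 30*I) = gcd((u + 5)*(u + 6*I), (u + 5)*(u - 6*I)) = u + 5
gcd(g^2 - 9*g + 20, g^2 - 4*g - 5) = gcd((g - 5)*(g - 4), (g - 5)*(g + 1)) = g - 5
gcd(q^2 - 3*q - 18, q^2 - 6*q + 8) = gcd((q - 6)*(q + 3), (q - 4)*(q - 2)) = 1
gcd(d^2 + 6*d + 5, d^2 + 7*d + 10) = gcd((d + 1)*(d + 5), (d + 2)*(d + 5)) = d + 5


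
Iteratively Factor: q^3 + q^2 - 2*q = (q - 1)*(q^2 + 2*q) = (q - 1)*(q + 2)*(q)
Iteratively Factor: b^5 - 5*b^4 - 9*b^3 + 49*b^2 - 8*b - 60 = (b - 2)*(b^4 - 3*b^3 - 15*b^2 + 19*b + 30) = (b - 2)*(b + 3)*(b^3 - 6*b^2 + 3*b + 10) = (b - 5)*(b - 2)*(b + 3)*(b^2 - b - 2) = (b - 5)*(b - 2)*(b + 1)*(b + 3)*(b - 2)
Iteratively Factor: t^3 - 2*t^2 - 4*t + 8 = (t + 2)*(t^2 - 4*t + 4) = (t - 2)*(t + 2)*(t - 2)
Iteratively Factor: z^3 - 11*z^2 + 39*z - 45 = (z - 3)*(z^2 - 8*z + 15) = (z - 5)*(z - 3)*(z - 3)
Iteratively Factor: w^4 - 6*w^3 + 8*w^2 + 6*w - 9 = (w - 1)*(w^3 - 5*w^2 + 3*w + 9) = (w - 3)*(w - 1)*(w^2 - 2*w - 3) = (w - 3)*(w - 1)*(w + 1)*(w - 3)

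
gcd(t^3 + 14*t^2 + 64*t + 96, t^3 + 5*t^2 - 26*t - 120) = t^2 + 10*t + 24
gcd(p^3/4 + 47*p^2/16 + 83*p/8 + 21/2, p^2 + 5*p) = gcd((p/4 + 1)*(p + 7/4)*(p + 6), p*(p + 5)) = 1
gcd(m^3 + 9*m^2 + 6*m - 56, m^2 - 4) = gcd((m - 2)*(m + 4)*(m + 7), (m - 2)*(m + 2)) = m - 2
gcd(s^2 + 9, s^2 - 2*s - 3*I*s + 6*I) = s - 3*I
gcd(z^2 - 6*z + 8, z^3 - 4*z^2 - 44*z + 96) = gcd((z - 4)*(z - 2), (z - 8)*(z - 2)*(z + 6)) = z - 2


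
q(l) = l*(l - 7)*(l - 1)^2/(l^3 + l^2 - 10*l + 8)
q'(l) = l*(l - 7)*(l - 1)^2*(-3*l^2 - 2*l + 10)/(l^3 + l^2 - 10*l + 8)^2 + l*(l - 7)*(2*l - 2)/(l^3 + l^2 - 10*l + 8) + l*(l - 1)^2/(l^3 + l^2 - 10*l + 8) + (l - 7)*(l - 1)^2/(l^3 + l^2 - 10*l + 8)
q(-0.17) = 0.17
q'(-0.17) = -1.15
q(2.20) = -10.22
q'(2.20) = 41.71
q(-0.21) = 0.22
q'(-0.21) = -1.21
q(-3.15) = 30.31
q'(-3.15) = -49.69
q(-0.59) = 0.81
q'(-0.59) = -1.90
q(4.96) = -1.51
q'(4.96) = 0.73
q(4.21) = -2.08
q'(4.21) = 0.80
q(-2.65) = 14.87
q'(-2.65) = -19.04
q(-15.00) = -28.24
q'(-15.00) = 0.70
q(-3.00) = 24.00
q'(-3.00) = -35.60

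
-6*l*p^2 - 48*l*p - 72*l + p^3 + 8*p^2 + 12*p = (-6*l + p)*(p + 2)*(p + 6)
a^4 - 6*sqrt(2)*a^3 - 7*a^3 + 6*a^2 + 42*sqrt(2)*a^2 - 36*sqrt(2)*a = a*(a - 6)*(a - 1)*(a - 6*sqrt(2))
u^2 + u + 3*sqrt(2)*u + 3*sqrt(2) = (u + 1)*(u + 3*sqrt(2))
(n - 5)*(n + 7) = n^2 + 2*n - 35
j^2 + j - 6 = (j - 2)*(j + 3)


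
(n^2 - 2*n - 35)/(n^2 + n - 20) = (n - 7)/(n - 4)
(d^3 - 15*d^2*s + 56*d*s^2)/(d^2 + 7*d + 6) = d*(d^2 - 15*d*s + 56*s^2)/(d^2 + 7*d + 6)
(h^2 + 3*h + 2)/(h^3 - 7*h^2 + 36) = (h + 1)/(h^2 - 9*h + 18)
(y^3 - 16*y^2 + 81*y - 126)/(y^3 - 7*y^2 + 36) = (y - 7)/(y + 2)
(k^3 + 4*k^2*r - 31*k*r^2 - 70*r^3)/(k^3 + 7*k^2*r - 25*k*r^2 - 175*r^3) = (k + 2*r)/(k + 5*r)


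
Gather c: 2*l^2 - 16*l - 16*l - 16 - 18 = 2*l^2 - 32*l - 34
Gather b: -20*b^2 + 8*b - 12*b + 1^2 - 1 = -20*b^2 - 4*b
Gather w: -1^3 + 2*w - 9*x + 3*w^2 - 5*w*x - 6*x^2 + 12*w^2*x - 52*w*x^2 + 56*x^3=w^2*(12*x + 3) + w*(-52*x^2 - 5*x + 2) + 56*x^3 - 6*x^2 - 9*x - 1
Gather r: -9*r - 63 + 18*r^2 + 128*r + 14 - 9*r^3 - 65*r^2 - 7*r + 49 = -9*r^3 - 47*r^2 + 112*r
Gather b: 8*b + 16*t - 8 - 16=8*b + 16*t - 24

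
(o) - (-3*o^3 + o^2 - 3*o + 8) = 3*o^3 - o^2 + 4*o - 8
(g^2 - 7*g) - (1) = g^2 - 7*g - 1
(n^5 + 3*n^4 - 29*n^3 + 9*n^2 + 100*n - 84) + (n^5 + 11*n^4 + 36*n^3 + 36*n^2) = 2*n^5 + 14*n^4 + 7*n^3 + 45*n^2 + 100*n - 84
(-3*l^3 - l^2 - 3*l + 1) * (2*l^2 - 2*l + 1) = -6*l^5 + 4*l^4 - 7*l^3 + 7*l^2 - 5*l + 1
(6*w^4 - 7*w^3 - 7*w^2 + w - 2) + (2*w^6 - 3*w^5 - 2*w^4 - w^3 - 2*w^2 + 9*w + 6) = 2*w^6 - 3*w^5 + 4*w^4 - 8*w^3 - 9*w^2 + 10*w + 4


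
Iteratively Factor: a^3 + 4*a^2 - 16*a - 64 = (a + 4)*(a^2 - 16) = (a + 4)^2*(a - 4)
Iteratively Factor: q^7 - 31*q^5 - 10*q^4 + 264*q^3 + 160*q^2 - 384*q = (q + 3)*(q^6 - 3*q^5 - 22*q^4 + 56*q^3 + 96*q^2 - 128*q) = (q - 4)*(q + 3)*(q^5 + q^4 - 18*q^3 - 16*q^2 + 32*q) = q*(q - 4)*(q + 3)*(q^4 + q^3 - 18*q^2 - 16*q + 32) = q*(q - 4)*(q - 1)*(q + 3)*(q^3 + 2*q^2 - 16*q - 32) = q*(q - 4)*(q - 1)*(q + 3)*(q + 4)*(q^2 - 2*q - 8) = q*(q - 4)*(q - 1)*(q + 2)*(q + 3)*(q + 4)*(q - 4)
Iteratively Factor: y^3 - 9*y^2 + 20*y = (y - 5)*(y^2 - 4*y) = y*(y - 5)*(y - 4)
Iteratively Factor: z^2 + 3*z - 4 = (z - 1)*(z + 4)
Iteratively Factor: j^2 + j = (j + 1)*(j)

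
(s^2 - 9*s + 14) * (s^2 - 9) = s^4 - 9*s^3 + 5*s^2 + 81*s - 126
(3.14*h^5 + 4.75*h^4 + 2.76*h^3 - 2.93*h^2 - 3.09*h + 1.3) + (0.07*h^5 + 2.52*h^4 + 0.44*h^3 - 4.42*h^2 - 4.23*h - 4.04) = 3.21*h^5 + 7.27*h^4 + 3.2*h^3 - 7.35*h^2 - 7.32*h - 2.74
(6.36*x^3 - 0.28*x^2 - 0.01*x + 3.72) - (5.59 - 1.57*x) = 6.36*x^3 - 0.28*x^2 + 1.56*x - 1.87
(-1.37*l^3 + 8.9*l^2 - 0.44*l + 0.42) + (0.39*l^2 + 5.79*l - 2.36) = -1.37*l^3 + 9.29*l^2 + 5.35*l - 1.94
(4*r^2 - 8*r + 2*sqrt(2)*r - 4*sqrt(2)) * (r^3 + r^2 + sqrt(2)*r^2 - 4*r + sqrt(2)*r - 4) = 4*r^5 - 4*r^4 + 6*sqrt(2)*r^4 - 20*r^3 - 6*sqrt(2)*r^3 - 20*sqrt(2)*r^2 + 12*r^2 + 8*sqrt(2)*r + 24*r + 16*sqrt(2)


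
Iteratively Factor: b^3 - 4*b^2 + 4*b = (b - 2)*(b^2 - 2*b) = (b - 2)^2*(b)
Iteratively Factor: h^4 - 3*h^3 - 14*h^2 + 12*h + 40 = (h - 5)*(h^3 + 2*h^2 - 4*h - 8) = (h - 5)*(h - 2)*(h^2 + 4*h + 4) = (h - 5)*(h - 2)*(h + 2)*(h + 2)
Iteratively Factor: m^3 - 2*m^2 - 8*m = (m - 4)*(m^2 + 2*m) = (m - 4)*(m + 2)*(m)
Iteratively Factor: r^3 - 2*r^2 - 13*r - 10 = (r + 2)*(r^2 - 4*r - 5) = (r - 5)*(r + 2)*(r + 1)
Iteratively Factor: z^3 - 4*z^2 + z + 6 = (z - 2)*(z^2 - 2*z - 3) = (z - 2)*(z + 1)*(z - 3)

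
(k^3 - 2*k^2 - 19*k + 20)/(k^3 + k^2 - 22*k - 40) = (k - 1)/(k + 2)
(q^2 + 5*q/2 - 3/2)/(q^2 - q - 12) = (q - 1/2)/(q - 4)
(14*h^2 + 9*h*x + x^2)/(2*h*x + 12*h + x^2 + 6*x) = (7*h + x)/(x + 6)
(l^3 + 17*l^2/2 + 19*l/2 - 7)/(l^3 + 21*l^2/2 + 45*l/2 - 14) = (l + 2)/(l + 4)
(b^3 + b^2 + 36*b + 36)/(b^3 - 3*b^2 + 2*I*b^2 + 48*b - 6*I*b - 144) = (b^2 + b*(1 + 6*I) + 6*I)/(b^2 + b*(-3 + 8*I) - 24*I)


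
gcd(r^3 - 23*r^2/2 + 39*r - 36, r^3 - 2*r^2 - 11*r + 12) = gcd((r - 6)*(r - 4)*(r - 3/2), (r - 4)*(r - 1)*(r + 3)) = r - 4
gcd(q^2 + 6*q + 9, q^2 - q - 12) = q + 3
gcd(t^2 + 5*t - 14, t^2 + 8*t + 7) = t + 7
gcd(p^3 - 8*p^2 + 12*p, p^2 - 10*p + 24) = p - 6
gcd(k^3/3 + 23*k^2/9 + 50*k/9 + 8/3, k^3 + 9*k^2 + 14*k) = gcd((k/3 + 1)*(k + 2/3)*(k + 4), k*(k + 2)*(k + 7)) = 1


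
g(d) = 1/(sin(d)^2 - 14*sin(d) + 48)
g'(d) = (-2*sin(d)*cos(d) + 14*cos(d))/(sin(d)^2 - 14*sin(d) + 48)^2 = 2*(7 - sin(d))*cos(d)/(sin(d)^2 - 14*sin(d) + 48)^2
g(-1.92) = 0.02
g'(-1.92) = -0.00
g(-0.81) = 0.02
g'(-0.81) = 0.00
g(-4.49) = 0.03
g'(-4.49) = -0.00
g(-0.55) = 0.02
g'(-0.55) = 0.00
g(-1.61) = 0.02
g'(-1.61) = -0.00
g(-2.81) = 0.02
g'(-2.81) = -0.00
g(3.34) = 0.02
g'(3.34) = -0.01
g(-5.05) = 0.03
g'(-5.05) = 0.00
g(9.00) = 0.02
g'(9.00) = -0.00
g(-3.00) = 0.02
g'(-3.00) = -0.00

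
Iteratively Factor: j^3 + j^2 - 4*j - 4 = (j + 2)*(j^2 - j - 2) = (j - 2)*(j + 2)*(j + 1)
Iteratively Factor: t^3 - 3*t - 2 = (t - 2)*(t^2 + 2*t + 1) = (t - 2)*(t + 1)*(t + 1)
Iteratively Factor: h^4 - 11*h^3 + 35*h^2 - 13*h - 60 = (h + 1)*(h^3 - 12*h^2 + 47*h - 60) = (h - 3)*(h + 1)*(h^2 - 9*h + 20) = (h - 4)*(h - 3)*(h + 1)*(h - 5)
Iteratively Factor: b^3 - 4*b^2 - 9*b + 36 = (b + 3)*(b^2 - 7*b + 12) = (b - 3)*(b + 3)*(b - 4)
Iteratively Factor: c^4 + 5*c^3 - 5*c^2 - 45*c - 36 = (c + 4)*(c^3 + c^2 - 9*c - 9) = (c - 3)*(c + 4)*(c^2 + 4*c + 3) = (c - 3)*(c + 3)*(c + 4)*(c + 1)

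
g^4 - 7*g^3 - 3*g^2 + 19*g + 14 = (g - 7)*(g - 2)*(g + 1)^2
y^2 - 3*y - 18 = (y - 6)*(y + 3)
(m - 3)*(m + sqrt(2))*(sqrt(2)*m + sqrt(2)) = sqrt(2)*m^3 - 2*sqrt(2)*m^2 + 2*m^2 - 3*sqrt(2)*m - 4*m - 6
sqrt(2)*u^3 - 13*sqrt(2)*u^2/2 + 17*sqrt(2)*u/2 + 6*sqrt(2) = (u - 4)*(u - 3)*(sqrt(2)*u + sqrt(2)/2)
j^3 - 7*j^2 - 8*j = j*(j - 8)*(j + 1)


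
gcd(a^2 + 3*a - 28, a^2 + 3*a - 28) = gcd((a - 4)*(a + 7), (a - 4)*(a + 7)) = a^2 + 3*a - 28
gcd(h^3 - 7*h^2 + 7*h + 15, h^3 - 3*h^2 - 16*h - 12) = h + 1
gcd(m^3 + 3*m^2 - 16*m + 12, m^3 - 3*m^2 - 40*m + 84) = m^2 + 4*m - 12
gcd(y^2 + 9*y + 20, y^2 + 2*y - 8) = y + 4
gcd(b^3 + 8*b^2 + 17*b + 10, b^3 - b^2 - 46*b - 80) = b^2 + 7*b + 10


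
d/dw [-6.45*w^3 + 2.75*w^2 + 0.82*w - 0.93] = -19.35*w^2 + 5.5*w + 0.82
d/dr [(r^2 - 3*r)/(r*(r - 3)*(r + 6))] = -1/(r^2 + 12*r + 36)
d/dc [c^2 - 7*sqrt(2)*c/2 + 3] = 2*c - 7*sqrt(2)/2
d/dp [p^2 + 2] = 2*p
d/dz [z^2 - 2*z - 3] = 2*z - 2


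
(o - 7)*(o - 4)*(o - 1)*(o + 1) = o^4 - 11*o^3 + 27*o^2 + 11*o - 28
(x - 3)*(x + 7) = x^2 + 4*x - 21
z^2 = z^2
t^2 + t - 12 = (t - 3)*(t + 4)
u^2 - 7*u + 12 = (u - 4)*(u - 3)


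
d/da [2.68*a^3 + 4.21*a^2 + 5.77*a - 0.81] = 8.04*a^2 + 8.42*a + 5.77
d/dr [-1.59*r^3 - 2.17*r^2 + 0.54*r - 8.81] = -4.77*r^2 - 4.34*r + 0.54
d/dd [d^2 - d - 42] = 2*d - 1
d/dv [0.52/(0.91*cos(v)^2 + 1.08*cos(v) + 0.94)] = (0.9464*cos(v) + 0.5616)*sin(v)/(0.91*cos(v)^2 + 1.08*cos(v) + 0.94)^2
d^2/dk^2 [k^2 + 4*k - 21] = 2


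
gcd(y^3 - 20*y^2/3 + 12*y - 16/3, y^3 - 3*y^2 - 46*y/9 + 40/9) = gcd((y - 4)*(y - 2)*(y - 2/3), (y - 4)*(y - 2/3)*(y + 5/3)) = y^2 - 14*y/3 + 8/3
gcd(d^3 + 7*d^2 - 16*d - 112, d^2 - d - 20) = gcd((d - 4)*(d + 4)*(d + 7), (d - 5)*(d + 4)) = d + 4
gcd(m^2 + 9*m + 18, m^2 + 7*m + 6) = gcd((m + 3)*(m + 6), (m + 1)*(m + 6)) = m + 6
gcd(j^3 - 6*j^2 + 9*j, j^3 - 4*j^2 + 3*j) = j^2 - 3*j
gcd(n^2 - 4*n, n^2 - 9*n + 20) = n - 4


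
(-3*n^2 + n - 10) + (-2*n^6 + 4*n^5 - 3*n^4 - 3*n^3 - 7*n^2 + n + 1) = -2*n^6 + 4*n^5 - 3*n^4 - 3*n^3 - 10*n^2 + 2*n - 9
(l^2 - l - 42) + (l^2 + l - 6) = 2*l^2 - 48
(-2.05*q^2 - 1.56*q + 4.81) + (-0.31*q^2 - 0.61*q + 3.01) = -2.36*q^2 - 2.17*q + 7.82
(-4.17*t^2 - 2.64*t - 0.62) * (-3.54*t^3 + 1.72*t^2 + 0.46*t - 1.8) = 14.7618*t^5 + 2.1732*t^4 - 4.2642*t^3 + 5.2252*t^2 + 4.4668*t + 1.116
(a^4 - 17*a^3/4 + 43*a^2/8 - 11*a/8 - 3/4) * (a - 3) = a^5 - 29*a^4/4 + 145*a^3/8 - 35*a^2/2 + 27*a/8 + 9/4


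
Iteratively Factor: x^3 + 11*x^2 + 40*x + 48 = (x + 4)*(x^2 + 7*x + 12) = (x + 3)*(x + 4)*(x + 4)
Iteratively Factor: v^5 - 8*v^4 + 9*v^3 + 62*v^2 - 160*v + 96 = (v + 3)*(v^4 - 11*v^3 + 42*v^2 - 64*v + 32) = (v - 2)*(v + 3)*(v^3 - 9*v^2 + 24*v - 16) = (v - 2)*(v - 1)*(v + 3)*(v^2 - 8*v + 16) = (v - 4)*(v - 2)*(v - 1)*(v + 3)*(v - 4)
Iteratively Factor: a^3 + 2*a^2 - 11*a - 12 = (a + 4)*(a^2 - 2*a - 3) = (a - 3)*(a + 4)*(a + 1)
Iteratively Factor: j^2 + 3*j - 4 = (j + 4)*(j - 1)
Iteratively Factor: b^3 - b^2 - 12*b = (b)*(b^2 - b - 12) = b*(b + 3)*(b - 4)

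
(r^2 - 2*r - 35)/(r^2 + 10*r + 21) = (r^2 - 2*r - 35)/(r^2 + 10*r + 21)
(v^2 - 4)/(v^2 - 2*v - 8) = (v - 2)/(v - 4)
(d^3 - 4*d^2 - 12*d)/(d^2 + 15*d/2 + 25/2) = 2*d*(d^2 - 4*d - 12)/(2*d^2 + 15*d + 25)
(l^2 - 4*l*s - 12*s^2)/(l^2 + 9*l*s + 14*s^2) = (l - 6*s)/(l + 7*s)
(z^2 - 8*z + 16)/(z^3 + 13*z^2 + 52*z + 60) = (z^2 - 8*z + 16)/(z^3 + 13*z^2 + 52*z + 60)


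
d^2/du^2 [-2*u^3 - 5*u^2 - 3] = -12*u - 10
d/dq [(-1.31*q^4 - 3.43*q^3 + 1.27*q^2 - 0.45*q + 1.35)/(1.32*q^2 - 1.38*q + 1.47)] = (-3.4584*q^5 + 0.895799999999998*q^4 + 1.764*q^3 - 16.2849*q^2 + 0.1698*q + 1.2015)/(1.7424*q^4 - 3.6432*q^3 + 5.7852*q^2 - 4.0572*q + 2.1609)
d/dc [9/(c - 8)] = -9/(c - 8)^2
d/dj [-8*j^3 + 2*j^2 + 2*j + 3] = -24*j^2 + 4*j + 2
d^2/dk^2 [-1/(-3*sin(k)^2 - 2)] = 6*(-6*sin(k)^4 + 13*sin(k)^2 - 2)/(3*sin(k)^2 + 2)^3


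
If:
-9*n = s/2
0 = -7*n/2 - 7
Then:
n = -2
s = 36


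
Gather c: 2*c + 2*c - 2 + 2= 4*c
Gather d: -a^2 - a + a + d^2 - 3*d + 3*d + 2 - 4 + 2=-a^2 + d^2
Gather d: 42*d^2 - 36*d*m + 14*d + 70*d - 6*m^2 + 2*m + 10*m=42*d^2 + d*(84 - 36*m) - 6*m^2 + 12*m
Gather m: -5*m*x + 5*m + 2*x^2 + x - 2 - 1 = m*(5 - 5*x) + 2*x^2 + x - 3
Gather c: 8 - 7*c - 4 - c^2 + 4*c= -c^2 - 3*c + 4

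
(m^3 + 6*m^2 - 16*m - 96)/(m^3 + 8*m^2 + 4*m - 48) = (m - 4)/(m - 2)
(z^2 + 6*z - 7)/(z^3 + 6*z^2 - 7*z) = 1/z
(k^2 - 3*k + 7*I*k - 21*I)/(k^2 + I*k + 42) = (k - 3)/(k - 6*I)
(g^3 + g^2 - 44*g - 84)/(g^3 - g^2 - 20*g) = (-g^3 - g^2 + 44*g + 84)/(g*(-g^2 + g + 20))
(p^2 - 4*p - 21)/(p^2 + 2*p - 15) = (p^2 - 4*p - 21)/(p^2 + 2*p - 15)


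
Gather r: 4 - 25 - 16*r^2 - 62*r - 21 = -16*r^2 - 62*r - 42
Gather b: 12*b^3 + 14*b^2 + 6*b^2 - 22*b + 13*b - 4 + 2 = 12*b^3 + 20*b^2 - 9*b - 2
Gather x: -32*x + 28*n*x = x*(28*n - 32)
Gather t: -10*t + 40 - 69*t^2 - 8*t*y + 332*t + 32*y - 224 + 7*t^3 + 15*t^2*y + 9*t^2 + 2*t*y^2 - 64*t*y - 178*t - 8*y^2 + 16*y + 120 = 7*t^3 + t^2*(15*y - 60) + t*(2*y^2 - 72*y + 144) - 8*y^2 + 48*y - 64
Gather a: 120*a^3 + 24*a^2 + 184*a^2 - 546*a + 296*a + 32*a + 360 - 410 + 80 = 120*a^3 + 208*a^2 - 218*a + 30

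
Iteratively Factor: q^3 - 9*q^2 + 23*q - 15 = (q - 3)*(q^2 - 6*q + 5) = (q - 3)*(q - 1)*(q - 5)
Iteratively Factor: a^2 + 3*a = (a + 3)*(a)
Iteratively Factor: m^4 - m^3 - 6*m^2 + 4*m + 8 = (m - 2)*(m^3 + m^2 - 4*m - 4) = (m - 2)*(m + 1)*(m^2 - 4) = (m - 2)*(m + 1)*(m + 2)*(m - 2)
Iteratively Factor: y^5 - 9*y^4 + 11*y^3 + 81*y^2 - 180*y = (y + 3)*(y^4 - 12*y^3 + 47*y^2 - 60*y) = (y - 4)*(y + 3)*(y^3 - 8*y^2 + 15*y) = (y - 5)*(y - 4)*(y + 3)*(y^2 - 3*y) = (y - 5)*(y - 4)*(y - 3)*(y + 3)*(y)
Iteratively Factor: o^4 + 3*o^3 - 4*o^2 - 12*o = (o + 2)*(o^3 + o^2 - 6*o) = (o + 2)*(o + 3)*(o^2 - 2*o) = (o - 2)*(o + 2)*(o + 3)*(o)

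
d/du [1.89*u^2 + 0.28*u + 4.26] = 3.78*u + 0.28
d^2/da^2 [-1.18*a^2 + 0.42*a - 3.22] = -2.36000000000000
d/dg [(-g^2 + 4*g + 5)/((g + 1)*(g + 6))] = -11/(g^2 + 12*g + 36)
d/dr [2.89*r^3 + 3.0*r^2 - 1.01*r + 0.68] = 8.67*r^2 + 6.0*r - 1.01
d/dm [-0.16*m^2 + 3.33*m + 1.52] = 3.33 - 0.32*m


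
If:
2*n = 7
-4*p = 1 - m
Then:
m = 4*p + 1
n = 7/2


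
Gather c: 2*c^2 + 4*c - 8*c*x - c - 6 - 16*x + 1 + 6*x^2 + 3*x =2*c^2 + c*(3 - 8*x) + 6*x^2 - 13*x - 5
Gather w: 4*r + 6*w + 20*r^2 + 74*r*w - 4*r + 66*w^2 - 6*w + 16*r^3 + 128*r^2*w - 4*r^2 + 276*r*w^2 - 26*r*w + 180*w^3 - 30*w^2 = 16*r^3 + 16*r^2 + 180*w^3 + w^2*(276*r + 36) + w*(128*r^2 + 48*r)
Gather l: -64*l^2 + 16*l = -64*l^2 + 16*l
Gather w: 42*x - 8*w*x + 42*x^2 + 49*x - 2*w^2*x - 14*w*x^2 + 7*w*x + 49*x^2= -2*w^2*x + w*(-14*x^2 - x) + 91*x^2 + 91*x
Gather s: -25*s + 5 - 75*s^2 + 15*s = -75*s^2 - 10*s + 5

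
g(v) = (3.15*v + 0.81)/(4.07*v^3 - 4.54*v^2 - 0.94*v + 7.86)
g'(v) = (3.15*v + 0.81)*(-12.21*v^2 + 9.08*v + 0.94)/(4.07*v^3 - 4.54*v^2 - 0.94*v + 7.86)^2 + 3.15/(4.07*v^3 - 4.54*v^2 - 0.94*v + 7.86) = (-25.641*v^3 + 4.4109*v^2 + 7.3548*v + 25.5204)/(16.5649*v^6 - 36.9556*v^5 + 12.96*v^4 + 72.5156*v^3 - 70.4852*v^2 - 14.7768*v + 61.7796)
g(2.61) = 0.19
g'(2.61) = -0.17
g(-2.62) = 0.08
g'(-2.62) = 0.06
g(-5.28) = 0.02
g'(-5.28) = 0.01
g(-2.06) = 0.13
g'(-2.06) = 0.12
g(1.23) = 0.63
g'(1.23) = -0.12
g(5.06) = 0.04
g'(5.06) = -0.02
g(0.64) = 0.44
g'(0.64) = 0.61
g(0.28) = 0.23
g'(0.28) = 0.51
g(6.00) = 0.03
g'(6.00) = -0.01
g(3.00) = 0.14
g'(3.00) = -0.11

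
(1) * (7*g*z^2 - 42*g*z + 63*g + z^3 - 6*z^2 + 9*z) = 7*g*z^2 - 42*g*z + 63*g + z^3 - 6*z^2 + 9*z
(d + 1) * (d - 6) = d^2 - 5*d - 6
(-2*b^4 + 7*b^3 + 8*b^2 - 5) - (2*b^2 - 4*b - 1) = -2*b^4 + 7*b^3 + 6*b^2 + 4*b - 4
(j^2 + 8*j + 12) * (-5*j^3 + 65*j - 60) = -5*j^5 - 40*j^4 + 5*j^3 + 460*j^2 + 300*j - 720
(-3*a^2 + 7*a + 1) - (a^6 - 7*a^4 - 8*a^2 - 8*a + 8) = -a^6 + 7*a^4 + 5*a^2 + 15*a - 7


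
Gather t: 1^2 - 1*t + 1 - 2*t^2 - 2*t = -2*t^2 - 3*t + 2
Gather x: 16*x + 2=16*x + 2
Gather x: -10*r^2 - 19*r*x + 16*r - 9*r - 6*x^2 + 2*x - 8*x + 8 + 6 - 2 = -10*r^2 + 7*r - 6*x^2 + x*(-19*r - 6) + 12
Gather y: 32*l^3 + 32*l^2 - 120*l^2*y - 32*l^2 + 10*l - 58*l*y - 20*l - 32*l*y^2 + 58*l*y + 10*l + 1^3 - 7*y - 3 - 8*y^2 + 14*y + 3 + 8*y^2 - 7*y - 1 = 32*l^3 - 120*l^2*y - 32*l*y^2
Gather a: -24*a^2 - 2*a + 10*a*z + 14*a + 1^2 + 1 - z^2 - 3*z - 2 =-24*a^2 + a*(10*z + 12) - z^2 - 3*z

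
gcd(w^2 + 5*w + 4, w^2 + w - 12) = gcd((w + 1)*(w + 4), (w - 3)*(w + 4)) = w + 4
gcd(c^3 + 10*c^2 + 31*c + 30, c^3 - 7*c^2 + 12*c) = 1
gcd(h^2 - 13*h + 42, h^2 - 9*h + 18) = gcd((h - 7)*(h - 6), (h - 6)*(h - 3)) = h - 6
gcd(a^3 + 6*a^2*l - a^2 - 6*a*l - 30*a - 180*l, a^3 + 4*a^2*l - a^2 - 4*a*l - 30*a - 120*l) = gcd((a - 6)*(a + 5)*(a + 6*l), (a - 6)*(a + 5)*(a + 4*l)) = a^2 - a - 30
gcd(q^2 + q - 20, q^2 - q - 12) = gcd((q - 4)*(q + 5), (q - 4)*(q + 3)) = q - 4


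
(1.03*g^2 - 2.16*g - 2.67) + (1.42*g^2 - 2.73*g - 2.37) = 2.45*g^2 - 4.89*g - 5.04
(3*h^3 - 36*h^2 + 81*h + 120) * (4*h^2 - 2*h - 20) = 12*h^5 - 150*h^4 + 336*h^3 + 1038*h^2 - 1860*h - 2400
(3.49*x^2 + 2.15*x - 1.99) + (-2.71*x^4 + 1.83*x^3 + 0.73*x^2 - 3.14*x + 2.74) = -2.71*x^4 + 1.83*x^3 + 4.22*x^2 - 0.99*x + 0.75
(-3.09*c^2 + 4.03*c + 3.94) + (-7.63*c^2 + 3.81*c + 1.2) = -10.72*c^2 + 7.84*c + 5.14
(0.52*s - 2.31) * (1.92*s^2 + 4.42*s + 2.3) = 0.9984*s^3 - 2.1368*s^2 - 9.0142*s - 5.313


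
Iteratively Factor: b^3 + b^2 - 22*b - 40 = (b + 4)*(b^2 - 3*b - 10) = (b + 2)*(b + 4)*(b - 5)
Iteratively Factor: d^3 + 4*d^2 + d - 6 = (d + 3)*(d^2 + d - 2) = (d - 1)*(d + 3)*(d + 2)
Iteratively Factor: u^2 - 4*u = (u - 4)*(u)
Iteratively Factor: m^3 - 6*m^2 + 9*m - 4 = (m - 4)*(m^2 - 2*m + 1) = (m - 4)*(m - 1)*(m - 1)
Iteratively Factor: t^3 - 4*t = (t + 2)*(t^2 - 2*t) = (t - 2)*(t + 2)*(t)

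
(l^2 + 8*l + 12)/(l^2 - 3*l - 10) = (l + 6)/(l - 5)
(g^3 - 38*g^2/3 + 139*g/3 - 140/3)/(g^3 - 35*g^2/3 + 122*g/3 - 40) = (g - 7)/(g - 6)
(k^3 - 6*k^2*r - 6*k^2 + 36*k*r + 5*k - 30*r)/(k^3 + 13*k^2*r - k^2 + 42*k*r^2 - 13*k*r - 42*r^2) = (k^2 - 6*k*r - 5*k + 30*r)/(k^2 + 13*k*r + 42*r^2)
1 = 1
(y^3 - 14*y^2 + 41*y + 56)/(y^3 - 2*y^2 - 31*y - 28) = (y - 8)/(y + 4)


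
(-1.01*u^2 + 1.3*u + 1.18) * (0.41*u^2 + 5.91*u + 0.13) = -0.4141*u^4 - 5.4361*u^3 + 8.0355*u^2 + 7.1428*u + 0.1534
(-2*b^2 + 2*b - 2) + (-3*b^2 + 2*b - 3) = -5*b^2 + 4*b - 5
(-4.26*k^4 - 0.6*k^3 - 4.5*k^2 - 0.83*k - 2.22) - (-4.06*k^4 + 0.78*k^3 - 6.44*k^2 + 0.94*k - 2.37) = -0.2*k^4 - 1.38*k^3 + 1.94*k^2 - 1.77*k + 0.15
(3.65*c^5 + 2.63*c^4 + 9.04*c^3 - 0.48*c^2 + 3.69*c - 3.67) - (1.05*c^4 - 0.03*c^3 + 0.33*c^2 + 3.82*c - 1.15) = 3.65*c^5 + 1.58*c^4 + 9.07*c^3 - 0.81*c^2 - 0.13*c - 2.52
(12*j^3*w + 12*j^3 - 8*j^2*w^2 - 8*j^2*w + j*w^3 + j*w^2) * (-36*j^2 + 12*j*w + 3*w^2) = -432*j^5*w - 432*j^5 + 432*j^4*w^2 + 432*j^4*w - 96*j^3*w^3 - 96*j^3*w^2 - 12*j^2*w^4 - 12*j^2*w^3 + 3*j*w^5 + 3*j*w^4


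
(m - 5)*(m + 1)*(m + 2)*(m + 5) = m^4 + 3*m^3 - 23*m^2 - 75*m - 50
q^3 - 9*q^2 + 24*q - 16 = (q - 4)^2*(q - 1)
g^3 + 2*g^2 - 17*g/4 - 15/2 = (g - 2)*(g + 3/2)*(g + 5/2)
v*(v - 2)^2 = v^3 - 4*v^2 + 4*v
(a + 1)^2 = a^2 + 2*a + 1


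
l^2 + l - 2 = (l - 1)*(l + 2)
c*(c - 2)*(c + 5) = c^3 + 3*c^2 - 10*c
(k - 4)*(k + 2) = k^2 - 2*k - 8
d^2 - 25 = (d - 5)*(d + 5)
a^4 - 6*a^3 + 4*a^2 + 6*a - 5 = (a - 5)*(a - 1)^2*(a + 1)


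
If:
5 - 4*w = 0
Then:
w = 5/4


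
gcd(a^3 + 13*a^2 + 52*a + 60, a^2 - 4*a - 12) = a + 2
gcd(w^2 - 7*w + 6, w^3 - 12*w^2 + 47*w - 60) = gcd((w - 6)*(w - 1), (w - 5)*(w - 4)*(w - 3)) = 1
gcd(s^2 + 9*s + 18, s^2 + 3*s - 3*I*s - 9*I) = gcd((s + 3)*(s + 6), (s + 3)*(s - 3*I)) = s + 3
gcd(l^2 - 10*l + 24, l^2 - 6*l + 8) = l - 4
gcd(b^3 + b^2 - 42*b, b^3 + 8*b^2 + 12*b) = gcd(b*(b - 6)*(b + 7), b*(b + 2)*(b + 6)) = b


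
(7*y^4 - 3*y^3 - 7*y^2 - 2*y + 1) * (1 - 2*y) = -14*y^5 + 13*y^4 + 11*y^3 - 3*y^2 - 4*y + 1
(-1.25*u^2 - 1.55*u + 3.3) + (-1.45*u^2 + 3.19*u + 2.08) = -2.7*u^2 + 1.64*u + 5.38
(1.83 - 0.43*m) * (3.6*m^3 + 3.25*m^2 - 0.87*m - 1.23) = -1.548*m^4 + 5.1905*m^3 + 6.3216*m^2 - 1.0632*m - 2.2509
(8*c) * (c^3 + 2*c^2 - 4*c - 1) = 8*c^4 + 16*c^3 - 32*c^2 - 8*c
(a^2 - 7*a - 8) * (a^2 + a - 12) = a^4 - 6*a^3 - 27*a^2 + 76*a + 96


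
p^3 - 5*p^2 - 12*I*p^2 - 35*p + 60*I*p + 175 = (p - 5)*(p - 7*I)*(p - 5*I)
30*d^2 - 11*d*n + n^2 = (-6*d + n)*(-5*d + n)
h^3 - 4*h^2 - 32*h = h*(h - 8)*(h + 4)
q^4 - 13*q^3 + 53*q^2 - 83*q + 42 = (q - 7)*(q - 3)*(q - 2)*(q - 1)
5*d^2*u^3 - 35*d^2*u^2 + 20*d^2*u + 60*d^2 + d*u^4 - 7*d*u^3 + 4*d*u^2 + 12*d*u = (5*d + u)*(u - 6)*(u - 2)*(d*u + d)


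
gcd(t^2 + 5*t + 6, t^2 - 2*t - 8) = t + 2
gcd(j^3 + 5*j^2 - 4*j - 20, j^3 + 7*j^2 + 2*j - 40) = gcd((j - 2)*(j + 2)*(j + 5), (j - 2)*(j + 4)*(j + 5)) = j^2 + 3*j - 10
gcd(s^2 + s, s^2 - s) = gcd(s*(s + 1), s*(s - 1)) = s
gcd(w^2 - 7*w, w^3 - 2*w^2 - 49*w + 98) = w - 7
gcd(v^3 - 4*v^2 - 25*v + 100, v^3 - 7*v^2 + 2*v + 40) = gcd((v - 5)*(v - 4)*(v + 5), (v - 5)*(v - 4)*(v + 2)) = v^2 - 9*v + 20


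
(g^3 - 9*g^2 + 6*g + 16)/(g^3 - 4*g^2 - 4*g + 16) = (g^2 - 7*g - 8)/(g^2 - 2*g - 8)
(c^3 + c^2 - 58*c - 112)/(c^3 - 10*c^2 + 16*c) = (c^2 + 9*c + 14)/(c*(c - 2))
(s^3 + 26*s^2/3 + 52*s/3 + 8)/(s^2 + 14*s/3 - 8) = (3*s^2 + 8*s + 4)/(3*s - 4)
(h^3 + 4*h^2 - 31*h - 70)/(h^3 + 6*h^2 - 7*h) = (h^2 - 3*h - 10)/(h*(h - 1))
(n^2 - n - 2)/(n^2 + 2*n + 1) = (n - 2)/(n + 1)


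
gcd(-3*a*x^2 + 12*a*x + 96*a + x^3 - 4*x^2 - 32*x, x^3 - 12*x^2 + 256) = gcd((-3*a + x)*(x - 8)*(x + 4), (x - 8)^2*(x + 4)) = x^2 - 4*x - 32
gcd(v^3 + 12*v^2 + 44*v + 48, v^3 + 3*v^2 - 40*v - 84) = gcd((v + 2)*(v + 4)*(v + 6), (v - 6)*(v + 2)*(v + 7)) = v + 2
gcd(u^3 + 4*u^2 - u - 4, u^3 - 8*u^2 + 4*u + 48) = 1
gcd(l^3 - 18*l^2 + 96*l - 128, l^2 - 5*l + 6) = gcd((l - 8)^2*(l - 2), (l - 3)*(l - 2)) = l - 2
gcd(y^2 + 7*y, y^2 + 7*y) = y^2 + 7*y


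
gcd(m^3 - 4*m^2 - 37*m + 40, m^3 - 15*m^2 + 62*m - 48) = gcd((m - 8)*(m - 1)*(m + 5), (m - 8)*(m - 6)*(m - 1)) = m^2 - 9*m + 8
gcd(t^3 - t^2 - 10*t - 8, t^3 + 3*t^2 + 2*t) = t^2 + 3*t + 2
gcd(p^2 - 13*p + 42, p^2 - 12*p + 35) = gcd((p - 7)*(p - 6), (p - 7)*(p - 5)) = p - 7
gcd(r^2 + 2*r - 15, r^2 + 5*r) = r + 5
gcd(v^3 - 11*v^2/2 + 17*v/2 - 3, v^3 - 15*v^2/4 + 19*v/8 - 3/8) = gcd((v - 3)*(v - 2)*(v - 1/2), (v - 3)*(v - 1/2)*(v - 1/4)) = v^2 - 7*v/2 + 3/2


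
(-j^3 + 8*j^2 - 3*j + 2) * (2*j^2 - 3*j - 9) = -2*j^5 + 19*j^4 - 21*j^3 - 59*j^2 + 21*j - 18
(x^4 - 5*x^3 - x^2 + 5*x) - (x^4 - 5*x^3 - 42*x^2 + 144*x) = 41*x^2 - 139*x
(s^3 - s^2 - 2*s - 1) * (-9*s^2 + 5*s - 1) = -9*s^5 + 14*s^4 + 12*s^3 - 3*s + 1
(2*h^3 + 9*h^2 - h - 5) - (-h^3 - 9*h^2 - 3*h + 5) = 3*h^3 + 18*h^2 + 2*h - 10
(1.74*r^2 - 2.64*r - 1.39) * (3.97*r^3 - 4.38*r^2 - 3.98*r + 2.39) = 6.9078*r^5 - 18.102*r^4 - 0.8803*r^3 + 20.754*r^2 - 0.777400000000001*r - 3.3221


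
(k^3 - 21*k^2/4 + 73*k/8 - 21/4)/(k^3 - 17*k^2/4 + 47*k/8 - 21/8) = (k - 2)/(k - 1)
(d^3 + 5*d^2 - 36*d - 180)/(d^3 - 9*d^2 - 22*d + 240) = (d + 6)/(d - 8)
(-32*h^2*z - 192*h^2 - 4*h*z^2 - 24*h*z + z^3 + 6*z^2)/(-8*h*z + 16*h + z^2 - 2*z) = (4*h*z + 24*h + z^2 + 6*z)/(z - 2)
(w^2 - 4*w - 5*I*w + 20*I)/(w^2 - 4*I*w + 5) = (w - 4)/(w + I)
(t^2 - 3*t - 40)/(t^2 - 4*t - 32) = (t + 5)/(t + 4)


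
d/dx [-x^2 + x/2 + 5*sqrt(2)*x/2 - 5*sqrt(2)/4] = -2*x + 1/2 + 5*sqrt(2)/2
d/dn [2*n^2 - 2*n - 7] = 4*n - 2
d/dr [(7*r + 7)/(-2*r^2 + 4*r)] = 7*(r^2 + 2*r - 2)/(2*r^2*(r^2 - 4*r + 4))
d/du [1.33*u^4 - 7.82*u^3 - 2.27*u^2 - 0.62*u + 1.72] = 5.32*u^3 - 23.46*u^2 - 4.54*u - 0.62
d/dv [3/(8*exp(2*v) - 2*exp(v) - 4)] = (3/2 - 12*exp(v))*exp(v)/(-4*exp(2*v) + exp(v) + 2)^2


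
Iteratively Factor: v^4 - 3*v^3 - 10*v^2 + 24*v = (v)*(v^3 - 3*v^2 - 10*v + 24) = v*(v - 2)*(v^2 - v - 12) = v*(v - 4)*(v - 2)*(v + 3)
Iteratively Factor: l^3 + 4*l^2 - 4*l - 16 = (l - 2)*(l^2 + 6*l + 8) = (l - 2)*(l + 4)*(l + 2)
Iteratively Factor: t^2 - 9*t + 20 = (t - 4)*(t - 5)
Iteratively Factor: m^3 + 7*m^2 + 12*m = (m)*(m^2 + 7*m + 12) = m*(m + 3)*(m + 4)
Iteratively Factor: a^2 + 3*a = (a + 3)*(a)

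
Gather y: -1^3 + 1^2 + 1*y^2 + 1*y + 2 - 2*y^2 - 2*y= -y^2 - y + 2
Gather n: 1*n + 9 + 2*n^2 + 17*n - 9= 2*n^2 + 18*n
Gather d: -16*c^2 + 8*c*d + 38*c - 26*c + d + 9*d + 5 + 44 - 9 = -16*c^2 + 12*c + d*(8*c + 10) + 40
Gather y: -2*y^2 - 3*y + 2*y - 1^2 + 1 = -2*y^2 - y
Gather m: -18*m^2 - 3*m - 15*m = -18*m^2 - 18*m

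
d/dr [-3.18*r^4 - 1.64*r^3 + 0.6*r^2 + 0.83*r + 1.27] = -12.72*r^3 - 4.92*r^2 + 1.2*r + 0.83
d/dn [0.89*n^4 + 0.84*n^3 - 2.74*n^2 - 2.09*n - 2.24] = 3.56*n^3 + 2.52*n^2 - 5.48*n - 2.09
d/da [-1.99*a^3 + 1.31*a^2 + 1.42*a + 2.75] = -5.97*a^2 + 2.62*a + 1.42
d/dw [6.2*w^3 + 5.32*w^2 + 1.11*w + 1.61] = 18.6*w^2 + 10.64*w + 1.11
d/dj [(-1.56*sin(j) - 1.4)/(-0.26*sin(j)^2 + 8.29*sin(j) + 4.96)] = (-0.4056*sin(j)^2 - 0.728*sin(j) + 3.8684)*cos(j)/(0.0676*sin(j)^4 - 4.3108*sin(j)^3 + 66.1449*sin(j)^2 + 82.2368*sin(j) + 24.6016)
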